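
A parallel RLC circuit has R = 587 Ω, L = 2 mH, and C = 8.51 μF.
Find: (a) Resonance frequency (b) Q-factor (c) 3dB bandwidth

Step 1 — Resonance: ω₀ = 1/√(LC) = 1/√(0.002·8.51e-06) = 7665 rad/s.
Step 2 — f₀ = ω₀/(2π) = 1220 Hz.
Step 3 — Parallel Q: Q = R/(ω₀L) = 587/(7665·0.002) = 38.29.
Step 4 — Bandwidth: Δω = ω₀/Q = 200.2 rad/s; BW = Δω/(2π) = 31.86 Hz.

(a) f₀ = 1220 Hz  (b) Q = 38.29  (c) BW = 31.86 Hz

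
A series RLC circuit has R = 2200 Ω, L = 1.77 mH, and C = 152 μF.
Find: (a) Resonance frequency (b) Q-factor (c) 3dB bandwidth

Step 1 — Resonance condition Im(Z)=0 gives ω₀ = 1/√(LC).
Step 2 — ω₀ = 1/√(0.00177·0.000152) = 1928 rad/s.
Step 3 — f₀ = ω₀/(2π) = 306.8 Hz.
Step 4 — Series Q: Q = ω₀L/R = 1928·0.00177/2200 = 0.001551.
Step 5 — 3dB bandwidth: Δω = ω₀/Q = 1.243e+06 rad/s; BW = Δω/(2π) = 1.978e+05 Hz.

(a) f₀ = 306.8 Hz  (b) Q = 0.001551  (c) BW = 1.978e+05 Hz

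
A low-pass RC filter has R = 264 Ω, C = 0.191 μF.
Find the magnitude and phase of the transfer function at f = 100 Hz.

Step 1 — Angular frequency: ω = 2π·100 = 628.3 rad/s.
Step 2 — Transfer function: H(jω) = 1/(1 + jωRC).
Step 3 — Denominator: 1 + jωRC = 1 + j·628.3·264·1.91e-07 = 1 + j0.03168.
Step 4 — H = 0.999 - j0.03165.
Step 5 — Magnitude: |H| = 0.9995 (-0.0 dB); phase: φ = -1.8°.

|H| = 0.9995 (-0.0 dB), φ = -1.8°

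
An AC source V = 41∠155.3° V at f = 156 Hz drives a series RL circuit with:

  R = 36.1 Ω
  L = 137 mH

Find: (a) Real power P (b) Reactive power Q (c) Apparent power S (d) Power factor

Step 1 — Angular frequency: ω = 2π·f = 2π·156 = 980.2 rad/s.
Step 2 — Component impedances:
  R: Z = R = 36.1 Ω
  L: Z = jωL = j·980.2·0.137 = 0 + j134.3 Ω
Step 3 — Series combination: Z_total = R + L = 36.1 + j134.3 Ω = 139.1∠75.0° Ω.
Step 4 — Source phasor: V = 41∠155.3° V = -37.25 + j17.13 V.
Step 5 — Current: I = V / Z = 0.04944 + j0.2907 A = 0.2949∠80.3° A.
Step 6 — Complex power: S = V·I* = 3.138 + j11.67 VA.
Step 7 — Real power: P = Re(S) = 3.138 W.
Step 8 — Reactive power: Q = Im(S) = 11.67 VAR.
Step 9 — Apparent power: |S| = 12.09 VA.
Step 10 — Power factor: PF = P/|S| = 0.2596 (lagging).

(a) P = 3.138 W  (b) Q = 11.67 VAR  (c) S = 12.09 VA  (d) PF = 0.2596 (lagging)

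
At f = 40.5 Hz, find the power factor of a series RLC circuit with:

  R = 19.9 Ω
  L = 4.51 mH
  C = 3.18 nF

Step 1 — Angular frequency: ω = 2π·f = 2π·40.5 = 254.5 rad/s.
Step 2 — Component impedances:
  R: Z = R = 19.9 Ω
  L: Z = jωL = j·254.5·0.00451 = 0 + j1.148 Ω
  C: Z = 1/(jωC) = -j/(ω·C) = 0 - j1.236e+06 Ω
Step 3 — Series combination: Z_total = R + L + C = 19.9 - j1.236e+06 Ω = 1.236e+06∠-90.0° Ω.
Step 4 — Power factor: PF = cos(φ) = Re(Z)/|Z| = 19.9/1.236e+06 = 1.61e-05.
Step 5 — Type: Im(Z) = -1.236e+06 ⇒ leading (phase φ = -90.0°).

PF = 1.61e-05 (leading, φ = -90.0°)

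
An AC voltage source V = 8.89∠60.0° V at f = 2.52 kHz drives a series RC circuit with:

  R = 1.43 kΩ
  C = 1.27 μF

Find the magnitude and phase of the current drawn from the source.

Step 1 — Angular frequency: ω = 2π·f = 2π·2520 = 1.583e+04 rad/s.
Step 2 — Component impedances:
  R: Z = R = 1430 Ω
  C: Z = 1/(jωC) = -j/(ω·C) = 0 - j49.73 Ω
Step 3 — Series combination: Z_total = R + C = 1430 - j49.73 Ω = 1431∠-2.0° Ω.
Step 4 — Source phasor: V = 8.89∠60.0° V = 4.445 + j7.699 V.
Step 5 — Ohm's law: I = V / Z_total = (4.445 + j7.699) / (1430 - j49.73) = 0.002918 + j0.005485 A.
Step 6 — Convert to polar: |I| = 0.006213 A, ∠I = 62.0°.

I = 0.006213∠62.0° A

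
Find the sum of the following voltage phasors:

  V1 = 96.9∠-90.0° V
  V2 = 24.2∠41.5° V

Step 1 — Convert each phasor to rectangular form:
  V1 = 96.9·(cos(-90.0°) + j·sin(-90.0°)) = 0 - j96.9 V
  V2 = 24.2·(cos(41.5°) + j·sin(41.5°)) = 18.12 + j16.04 V
Step 2 — Sum components: V_total = 18.12 - j80.86 V.
Step 3 — Convert to polar: |V_total| = 82.87 V, ∠V_total = -77.4°.

V_total = 82.87∠-77.4° V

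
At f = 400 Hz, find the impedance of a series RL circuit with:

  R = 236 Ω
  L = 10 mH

Step 1 — Angular frequency: ω = 2π·f = 2π·400 = 2513 rad/s.
Step 2 — Component impedances:
  R: Z = R = 236 Ω
  L: Z = jωL = j·2513·0.01 = 0 + j25.13 Ω
Step 3 — Series combination: Z_total = R + L = 236 + j25.13 Ω = 237.3∠6.1° Ω.

Z = 236 + j25.13 Ω = 237.3∠6.1° Ω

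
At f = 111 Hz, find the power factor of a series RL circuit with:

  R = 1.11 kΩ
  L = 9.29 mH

Step 1 — Angular frequency: ω = 2π·f = 2π·111 = 697.4 rad/s.
Step 2 — Component impedances:
  R: Z = R = 1110 Ω
  L: Z = jωL = j·697.4·0.00929 = 0 + j6.479 Ω
Step 3 — Series combination: Z_total = R + L = 1110 + j6.479 Ω = 1110∠0.3° Ω.
Step 4 — Power factor: PF = cos(φ) = Re(Z)/|Z| = 1110/1110 = 1.
Step 5 — Type: Im(Z) = 6.479 ⇒ lagging (phase φ = 0.3°).

PF = 1 (lagging, φ = 0.3°)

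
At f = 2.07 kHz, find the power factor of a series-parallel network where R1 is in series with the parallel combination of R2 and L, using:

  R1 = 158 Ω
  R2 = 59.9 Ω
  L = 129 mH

Step 1 — Angular frequency: ω = 2π·f = 2π·2070 = 1.301e+04 rad/s.
Step 2 — Component impedances:
  R1: Z = R = 158 Ω
  R2: Z = R = 59.9 Ω
  L: Z = jωL = j·1.301e+04·0.129 = 0 + j1678 Ω
Step 3 — Parallel branch: R2 || L = 1/(1/R2 + 1/L) = 59.82 + j2.136 Ω.
Step 4 — Series with R1: Z_total = R1 + (R2 || L) = 217.8 + j2.136 Ω = 217.8∠0.6° Ω.
Step 5 — Power factor: PF = cos(φ) = Re(Z)/|Z| = 217.8/217.8 = 1.
Step 6 — Type: Im(Z) = 2.136 ⇒ lagging (phase φ = 0.6°).

PF = 1 (lagging, φ = 0.6°)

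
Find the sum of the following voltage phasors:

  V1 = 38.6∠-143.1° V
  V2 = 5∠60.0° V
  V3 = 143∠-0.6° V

Step 1 — Convert each phasor to rectangular form:
  V1 = 38.6·(cos(-143.1°) + j·sin(-143.1°)) = -30.87 - j23.18 V
  V2 = 5·(cos(60.0°) + j·sin(60.0°)) = 2.5 + j4.33 V
  V3 = 143·(cos(-0.6°) + j·sin(-0.6°)) = 143 - j1.497 V
Step 2 — Sum components: V_total = 114.6 - j20.34 V.
Step 3 — Convert to polar: |V_total| = 116.4 V, ∠V_total = -10.1°.

V_total = 116.4∠-10.1° V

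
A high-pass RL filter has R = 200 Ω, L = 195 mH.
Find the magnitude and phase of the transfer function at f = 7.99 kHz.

Step 1 — Angular frequency: ω = 2π·7990 = 5.02e+04 rad/s.
Step 2 — Transfer function: H(jω) = jωL/(R + jωL).
Step 3 — Numerator jωL = j·9790; denominator R + jωL = 200 + j9790.
Step 4 — H = 0.9996 + j0.02042.
Step 5 — Magnitude: |H| = 0.9998 (-0.0 dB); phase: φ = 1.2°.

|H| = 0.9998 (-0.0 dB), φ = 1.2°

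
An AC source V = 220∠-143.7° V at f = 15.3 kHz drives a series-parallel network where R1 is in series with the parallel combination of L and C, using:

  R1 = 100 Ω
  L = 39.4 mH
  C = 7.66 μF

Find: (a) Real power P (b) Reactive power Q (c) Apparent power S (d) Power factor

Step 1 — Angular frequency: ω = 2π·f = 2π·1.53e+04 = 9.613e+04 rad/s.
Step 2 — Component impedances:
  R1: Z = R = 100 Ω
  L: Z = jωL = j·9.613e+04·0.0394 = 0 + j3788 Ω
  C: Z = 1/(jωC) = -j/(ω·C) = 0 - j1.358 Ω
Step 3 — Parallel branch: L || C = 1/(1/L + 1/C) = 0 - j1.358 Ω.
Step 4 — Series with R1: Z_total = R1 + (L || C) = 100 - j1.358 Ω = 100∠-0.8° Ω.
Step 5 — Source phasor: V = 220∠-143.7° V = -177.3 - j130.2 V.
Step 6 — Current: I = V / Z = -1.755 - j1.326 A = 2.2∠-142.9° A.
Step 7 — Complex power: S = V·I* = 483.9 - j6.574 VA.
Step 8 — Real power: P = Re(S) = 483.9 W.
Step 9 — Reactive power: Q = Im(S) = -6.574 VAR.
Step 10 — Apparent power: |S| = 484 VA.
Step 11 — Power factor: PF = P/|S| = 0.9999 (leading).

(a) P = 483.9 W  (b) Q = -6.574 VAR  (c) S = 484 VA  (d) PF = 0.9999 (leading)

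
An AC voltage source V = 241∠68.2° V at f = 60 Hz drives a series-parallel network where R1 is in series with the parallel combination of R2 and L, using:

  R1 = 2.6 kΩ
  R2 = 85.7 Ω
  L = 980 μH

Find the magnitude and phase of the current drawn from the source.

Step 1 — Angular frequency: ω = 2π·f = 2π·60 = 377 rad/s.
Step 2 — Component impedances:
  R1: Z = R = 2600 Ω
  R2: Z = R = 85.7 Ω
  L: Z = jωL = j·377·0.00098 = 0 + j0.3695 Ω
Step 3 — Parallel branch: R2 || L = 1/(1/R2 + 1/L) = 0.001593 + j0.3694 Ω.
Step 4 — Series with R1: Z_total = R1 + (R2 || L) = 2600 + j0.3694 Ω = 2600∠0.0° Ω.
Step 5 — Source phasor: V = 241∠68.2° V = 89.5 + j223.8 V.
Step 6 — Ohm's law: I = V / Z_total = (89.5 + j223.8) / (2600 + j0.3694) = 0.03444 + j0.08606 A.
Step 7 — Convert to polar: |I| = 0.09269 A, ∠I = 68.2°.

I = 0.09269∠68.2° A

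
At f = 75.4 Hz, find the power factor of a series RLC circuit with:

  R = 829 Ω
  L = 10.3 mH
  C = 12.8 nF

Step 1 — Angular frequency: ω = 2π·f = 2π·75.4 = 473.8 rad/s.
Step 2 — Component impedances:
  R: Z = R = 829 Ω
  L: Z = jωL = j·473.8·0.0103 = 0 + j4.88 Ω
  C: Z = 1/(jωC) = -j/(ω·C) = 0 - j1.649e+05 Ω
Step 3 — Series combination: Z_total = R + L + C = 829 - j1.649e+05 Ω = 1.649e+05∠-89.7° Ω.
Step 4 — Power factor: PF = cos(φ) = Re(Z)/|Z| = 829/1.649e+05 = 0.005027.
Step 5 — Type: Im(Z) = -1.649e+05 ⇒ leading (phase φ = -89.7°).

PF = 0.005027 (leading, φ = -89.7°)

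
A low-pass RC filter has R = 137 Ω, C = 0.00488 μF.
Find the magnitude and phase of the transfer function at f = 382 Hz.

Step 1 — Angular frequency: ω = 2π·382 = 2400 rad/s.
Step 2 — Transfer function: H(jω) = 1/(1 + jωRC).
Step 3 — Denominator: 1 + jωRC = 1 + j·2400·137·4.88e-09 = 1 + j0.001605.
Step 4 — H = 1 - j0.001605.
Step 5 — Magnitude: |H| = 1 (-0.0 dB); phase: φ = -0.1°.

|H| = 1 (-0.0 dB), φ = -0.1°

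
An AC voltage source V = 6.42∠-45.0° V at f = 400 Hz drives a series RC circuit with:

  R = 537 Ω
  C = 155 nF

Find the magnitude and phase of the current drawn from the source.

Step 1 — Angular frequency: ω = 2π·f = 2π·400 = 2513 rad/s.
Step 2 — Component impedances:
  R: Z = R = 537 Ω
  C: Z = 1/(jωC) = -j/(ω·C) = 0 - j2567 Ω
Step 3 — Series combination: Z_total = R + C = 537 - j2567 Ω = 2623∠-78.2° Ω.
Step 4 — Source phasor: V = 6.42∠-45.0° V = 4.54 - j4.54 V.
Step 5 — Ohm's law: I = V / Z_total = (4.54 - j4.54) / (537 - j2567) = 0.002049 + j0.00134 A.
Step 6 — Convert to polar: |I| = 0.002448 A, ∠I = 33.2°.

I = 0.002448∠33.2° A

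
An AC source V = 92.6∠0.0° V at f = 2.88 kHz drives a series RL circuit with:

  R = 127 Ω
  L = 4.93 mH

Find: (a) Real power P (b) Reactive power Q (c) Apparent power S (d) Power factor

Step 1 — Angular frequency: ω = 2π·f = 2π·2880 = 1.81e+04 rad/s.
Step 2 — Component impedances:
  R: Z = R = 127 Ω
  L: Z = jωL = j·1.81e+04·0.00493 = 0 + j89.21 Ω
Step 3 — Series combination: Z_total = R + L = 127 + j89.21 Ω = 155.2∠35.1° Ω.
Step 4 — Source phasor: V = 92.6∠0.0° V = 92.6 V.
Step 5 — Current: I = V / Z = 0.4882 - j0.343 A = 0.5966∠-35.1° A.
Step 6 — Complex power: S = V·I* = 45.21 + j31.76 VA.
Step 7 — Real power: P = Re(S) = 45.21 W.
Step 8 — Reactive power: Q = Im(S) = 31.76 VAR.
Step 9 — Apparent power: |S| = 55.25 VA.
Step 10 — Power factor: PF = P/|S| = 0.8183 (lagging).

(a) P = 45.21 W  (b) Q = 31.76 VAR  (c) S = 55.25 VA  (d) PF = 0.8183 (lagging)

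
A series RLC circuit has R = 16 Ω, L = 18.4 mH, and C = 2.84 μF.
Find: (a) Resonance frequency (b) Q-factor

Step 1 — Resonance condition Im(Z)=0 gives ω₀ = 1/√(LC).
Step 2 — ω₀ = 1/√(0.0184·2.84e-06) = 4375 rad/s.
Step 3 — f₀ = ω₀/(2π) = 696.2 Hz.
Step 4 — Series Q: Q = ω₀L/R = 4375·0.0184/16 = 5.031.

(a) f₀ = 696.2 Hz  (b) Q = 5.031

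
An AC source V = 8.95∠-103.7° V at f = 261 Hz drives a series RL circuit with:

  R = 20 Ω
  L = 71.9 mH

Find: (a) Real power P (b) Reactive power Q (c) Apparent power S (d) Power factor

Step 1 — Angular frequency: ω = 2π·f = 2π·261 = 1640 rad/s.
Step 2 — Component impedances:
  R: Z = R = 20 Ω
  L: Z = jωL = j·1640·0.0719 = 0 + j117.9 Ω
Step 3 — Series combination: Z_total = R + L = 20 + j117.9 Ω = 119.6∠80.4° Ω.
Step 4 — Source phasor: V = 8.95∠-103.7° V = -2.12 - j8.695 V.
Step 5 — Current: I = V / Z = -0.07465 + j0.005316 A = 0.07484∠175.9° A.
Step 6 — Complex power: S = V·I* = 0.112 + j0.6604 VA.
Step 7 — Real power: P = Re(S) = 0.112 W.
Step 8 — Reactive power: Q = Im(S) = 0.6604 VAR.
Step 9 — Apparent power: |S| = 0.6698 VA.
Step 10 — Power factor: PF = P/|S| = 0.1672 (lagging).

(a) P = 0.112 W  (b) Q = 0.6604 VAR  (c) S = 0.6698 VA  (d) PF = 0.1672 (lagging)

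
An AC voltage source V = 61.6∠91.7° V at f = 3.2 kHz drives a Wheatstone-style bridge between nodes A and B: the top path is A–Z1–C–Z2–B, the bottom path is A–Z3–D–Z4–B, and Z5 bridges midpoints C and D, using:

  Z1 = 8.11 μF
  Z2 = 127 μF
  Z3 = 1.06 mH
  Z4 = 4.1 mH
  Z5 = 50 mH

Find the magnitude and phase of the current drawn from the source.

Step 1 — Angular frequency: ω = 2π·f = 2π·3200 = 2.011e+04 rad/s.
Step 2 — Component impedances:
  Z1: Z = 1/(jωC) = -j/(ω·C) = 0 - j6.133 Ω
  Z2: Z = 1/(jωC) = -j/(ω·C) = 0 - j0.3916 Ω
  Z3: Z = jωL = j·2.011e+04·0.00106 = 0 + j21.31 Ω
  Z4: Z = jωL = j·2.011e+04·0.0041 = 0 + j82.44 Ω
  Z5: Z = jωL = j·2.011e+04·0.05 = 0 + j1005 Ω
Step 3 — Bridge requires nodal analysis (the Z5 bridge couples midpoints C and D, so the two paths cannot be reduced to a simple series/parallel combination). Setting node B to ground and injecting 1 A at node A, the 3-node admittance system at A, C, D solves to V_A = Z_AB = 0 - j6.988 Ω = 6.988∠-90.0° Ω.
Step 4 — Source phasor: V = 61.6∠91.7° V = -1.827 + j61.57 V.
Step 5 — Ohm's law: I = V / Z_total = (-1.827 + j61.57) / (0 - j6.988) = -8.811 - j0.2615 A.
Step 6 — Convert to polar: |I| = 8.815 A, ∠I = -178.3°.

I = 8.815∠-178.3° A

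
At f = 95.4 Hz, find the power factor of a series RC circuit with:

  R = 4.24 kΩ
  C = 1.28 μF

Step 1 — Angular frequency: ω = 2π·f = 2π·95.4 = 599.4 rad/s.
Step 2 — Component impedances:
  R: Z = R = 4240 Ω
  C: Z = 1/(jωC) = -j/(ω·C) = 0 - j1303 Ω
Step 3 — Series combination: Z_total = R + C = 4240 - j1303 Ω = 4436∠-17.1° Ω.
Step 4 — Power factor: PF = cos(φ) = Re(Z)/|Z| = 4240/4435.8 = 0.9559.
Step 5 — Type: Im(Z) = -1303 ⇒ leading (phase φ = -17.1°).

PF = 0.9559 (leading, φ = -17.1°)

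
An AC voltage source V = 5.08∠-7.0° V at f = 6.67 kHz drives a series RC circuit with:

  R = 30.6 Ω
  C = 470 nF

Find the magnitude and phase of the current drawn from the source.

Step 1 — Angular frequency: ω = 2π·f = 2π·6670 = 4.191e+04 rad/s.
Step 2 — Component impedances:
  R: Z = R = 30.6 Ω
  C: Z = 1/(jωC) = -j/(ω·C) = 0 - j50.77 Ω
Step 3 — Series combination: Z_total = R + C = 30.6 - j50.77 Ω = 59.28∠-58.9° Ω.
Step 4 — Source phasor: V = 5.08∠-7.0° V = 5.042 - j0.6191 V.
Step 5 — Ohm's law: I = V / Z_total = (5.042 - j0.6191) / (30.6 - j50.77) = 0.05285 + j0.06746 A.
Step 6 — Convert to polar: |I| = 0.0857 A, ∠I = 51.9°.

I = 0.0857∠51.9° A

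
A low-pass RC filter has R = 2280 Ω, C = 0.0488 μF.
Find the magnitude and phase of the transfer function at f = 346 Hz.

Step 1 — Angular frequency: ω = 2π·346 = 2174 rad/s.
Step 2 — Transfer function: H(jω) = 1/(1 + jωRC).
Step 3 — Denominator: 1 + jωRC = 1 + j·2174·2280·4.88e-08 = 1 + j0.2419.
Step 4 — H = 0.9447 - j0.2285.
Step 5 — Magnitude: |H| = 0.972 (-0.2 dB); phase: φ = -13.6°.

|H| = 0.972 (-0.2 dB), φ = -13.6°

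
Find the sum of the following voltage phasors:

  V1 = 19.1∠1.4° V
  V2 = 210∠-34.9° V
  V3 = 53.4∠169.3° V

Step 1 — Convert each phasor to rectangular form:
  V1 = 19.1·(cos(1.4°) + j·sin(1.4°)) = 19.09 + j0.4667 V
  V2 = 210·(cos(-34.9°) + j·sin(-34.9°)) = 172.2 - j120.2 V
  V3 = 53.4·(cos(169.3°) + j·sin(169.3°)) = -52.47 + j9.915 V
Step 2 — Sum components: V_total = 138.9 - j109.8 V.
Step 3 — Convert to polar: |V_total| = 177 V, ∠V_total = -38.3°.

V_total = 177∠-38.3° V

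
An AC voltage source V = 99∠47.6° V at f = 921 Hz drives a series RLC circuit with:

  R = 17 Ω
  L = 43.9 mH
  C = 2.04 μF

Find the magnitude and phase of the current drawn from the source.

Step 1 — Angular frequency: ω = 2π·f = 2π·921 = 5787 rad/s.
Step 2 — Component impedances:
  R: Z = R = 17 Ω
  L: Z = jωL = j·5787·0.0439 = 0 + j254 Ω
  C: Z = 1/(jωC) = -j/(ω·C) = 0 - j84.71 Ω
Step 3 — Series combination: Z_total = R + L + C = 17 + j169.3 Ω = 170.2∠84.3° Ω.
Step 4 — Source phasor: V = 99∠47.6° V = 66.76 + j73.11 V.
Step 5 — Ohm's law: I = V / Z_total = (66.76 + j73.11) / (17 + j169.3) = 0.4666 - j0.3474 A.
Step 6 — Convert to polar: |I| = 0.5817 A, ∠I = -36.7°.

I = 0.5817∠-36.7° A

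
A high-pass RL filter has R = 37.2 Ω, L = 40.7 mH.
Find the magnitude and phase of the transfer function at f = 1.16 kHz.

Step 1 — Angular frequency: ω = 2π·1160 = 7288 rad/s.
Step 2 — Transfer function: H(jω) = jωL/(R + jωL).
Step 3 — Numerator jωL = j·296.6; denominator R + jωL = 37.2 + j296.6.
Step 4 — H = 0.9845 + j0.1235.
Step 5 — Magnitude: |H| = 0.9922 (-0.1 dB); phase: φ = 7.1°.

|H| = 0.9922 (-0.1 dB), φ = 7.1°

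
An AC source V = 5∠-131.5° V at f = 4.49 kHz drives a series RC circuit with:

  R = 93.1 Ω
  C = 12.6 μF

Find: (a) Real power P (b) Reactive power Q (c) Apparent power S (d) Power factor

Step 1 — Angular frequency: ω = 2π·f = 2π·4490 = 2.821e+04 rad/s.
Step 2 — Component impedances:
  R: Z = R = 93.1 Ω
  C: Z = 1/(jωC) = -j/(ω·C) = 0 - j2.813 Ω
Step 3 — Series combination: Z_total = R + C = 93.1 - j2.813 Ω = 93.14∠-1.7° Ω.
Step 4 — Source phasor: V = 5∠-131.5° V = -3.313 - j3.745 V.
Step 5 — Current: I = V / Z = -0.03434 - j0.04126 A = 0.05368∠-129.8° A.
Step 6 — Complex power: S = V·I* = 0.2683 - j0.008107 VA.
Step 7 — Real power: P = Re(S) = 0.2683 W.
Step 8 — Reactive power: Q = Im(S) = -0.008107 VAR.
Step 9 — Apparent power: |S| = 0.2684 VA.
Step 10 — Power factor: PF = P/|S| = 0.9995 (leading).

(a) P = 0.2683 W  (b) Q = -0.008107 VAR  (c) S = 0.2684 VA  (d) PF = 0.9995 (leading)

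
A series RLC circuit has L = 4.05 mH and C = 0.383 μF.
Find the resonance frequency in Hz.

Step 1 — Resonance condition Im(Z)=0 gives ω₀ = 1/√(LC).
Step 2 — ω₀ = 1/√(0.00405·3.83e-07) = 2.539e+04 rad/s.
Step 3 — f₀ = ω₀/(2π) = 4041 Hz.

f₀ = 4041 Hz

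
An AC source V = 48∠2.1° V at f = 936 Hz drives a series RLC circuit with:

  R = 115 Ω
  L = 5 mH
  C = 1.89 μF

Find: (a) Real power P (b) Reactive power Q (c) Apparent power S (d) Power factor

Step 1 — Angular frequency: ω = 2π·f = 2π·936 = 5881 rad/s.
Step 2 — Component impedances:
  R: Z = R = 115 Ω
  L: Z = jωL = j·5881·0.005 = 0 + j29.41 Ω
  C: Z = 1/(jωC) = -j/(ω·C) = 0 - j89.97 Ω
Step 3 — Series combination: Z_total = R + L + C = 115 - j60.56 Ω = 130∠-27.8° Ω.
Step 4 — Source phasor: V = 48∠2.1° V = 47.97 + j1.759 V.
Step 5 — Current: I = V / Z = 0.3202 + j0.1839 A = 0.3693∠29.9° A.
Step 6 — Complex power: S = V·I* = 15.68 - j8.26 VA.
Step 7 — Real power: P = Re(S) = 15.68 W.
Step 8 — Reactive power: Q = Im(S) = -8.26 VAR.
Step 9 — Apparent power: |S| = 17.73 VA.
Step 10 — Power factor: PF = P/|S| = 0.8848 (leading).

(a) P = 15.68 W  (b) Q = -8.26 VAR  (c) S = 17.73 VA  (d) PF = 0.8848 (leading)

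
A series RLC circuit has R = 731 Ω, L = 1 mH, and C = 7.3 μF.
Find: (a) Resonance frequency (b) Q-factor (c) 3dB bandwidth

Step 1 — Resonance: ω₀ = 1/√(LC) = 1/√(0.001·7.3e-06) = 1.17e+04 rad/s.
Step 2 — f₀ = ω₀/(2π) = 1863 Hz.
Step 3 — Series Q: Q = ω₀L/R = 1.17e+04·0.001/731 = 0.01601.
Step 4 — Bandwidth: Δω = ω₀/Q = 7.31e+05 rad/s; BW = Δω/(2π) = 1.163e+05 Hz.

(a) f₀ = 1863 Hz  (b) Q = 0.01601  (c) BW = 1.163e+05 Hz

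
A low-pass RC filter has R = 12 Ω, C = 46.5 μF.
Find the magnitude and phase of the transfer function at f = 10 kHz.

Step 1 — Angular frequency: ω = 2π·1e+04 = 6.283e+04 rad/s.
Step 2 — Transfer function: H(jω) = 1/(1 + jωRC).
Step 3 — Denominator: 1 + jωRC = 1 + j·6.283e+04·12·4.65e-05 = 1 + j35.06.
Step 4 — H = 0.0008129 - j0.0285.
Step 5 — Magnitude: |H| = 0.02851 (-30.9 dB); phase: φ = -88.4°.

|H| = 0.02851 (-30.9 dB), φ = -88.4°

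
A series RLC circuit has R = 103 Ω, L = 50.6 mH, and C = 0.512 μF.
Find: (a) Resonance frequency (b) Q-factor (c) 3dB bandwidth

Step 1 — Resonance: ω₀ = 1/√(LC) = 1/√(0.0506·5.12e-07) = 6213 rad/s.
Step 2 — f₀ = ω₀/(2π) = 988.8 Hz.
Step 3 — Series Q: Q = ω₀L/R = 6213·0.0506/103 = 3.052.
Step 4 — Bandwidth: Δω = ω₀/Q = 2036 rad/s; BW = Δω/(2π) = 324 Hz.

(a) f₀ = 988.8 Hz  (b) Q = 3.052  (c) BW = 324 Hz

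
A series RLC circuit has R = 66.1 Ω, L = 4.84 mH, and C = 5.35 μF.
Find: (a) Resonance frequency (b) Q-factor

Step 1 — Resonance condition Im(Z)=0 gives ω₀ = 1/√(LC).
Step 2 — ω₀ = 1/√(0.00484·5.35e-06) = 6214 rad/s.
Step 3 — f₀ = ω₀/(2π) = 989.1 Hz.
Step 4 — Series Q: Q = ω₀L/R = 6214·0.00484/66.1 = 0.455.

(a) f₀ = 989.1 Hz  (b) Q = 0.455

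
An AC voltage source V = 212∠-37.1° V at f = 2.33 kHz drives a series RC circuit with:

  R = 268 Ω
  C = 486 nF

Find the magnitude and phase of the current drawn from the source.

Step 1 — Angular frequency: ω = 2π·f = 2π·2330 = 1.464e+04 rad/s.
Step 2 — Component impedances:
  R: Z = R = 268 Ω
  C: Z = 1/(jωC) = -j/(ω·C) = 0 - j140.5 Ω
Step 3 — Series combination: Z_total = R + C = 268 - j140.5 Ω = 302.6∠-27.7° Ω.
Step 4 — Source phasor: V = 212∠-37.1° V = 169.1 - j127.9 V.
Step 5 — Ohm's law: I = V / Z_total = (169.1 - j127.9) / (268 - j140.5) = 0.6911 - j0.1147 A.
Step 6 — Convert to polar: |I| = 0.7006 A, ∠I = -9.4°.

I = 0.7006∠-9.4° A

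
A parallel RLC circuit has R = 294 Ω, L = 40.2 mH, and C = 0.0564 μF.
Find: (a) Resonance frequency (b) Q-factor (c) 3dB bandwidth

Step 1 — Resonance: ω₀ = 1/√(LC) = 1/√(0.0402·5.64e-08) = 2.1e+04 rad/s.
Step 2 — f₀ = ω₀/(2π) = 3342 Hz.
Step 3 — Parallel Q: Q = R/(ω₀L) = 294/(2.1e+04·0.0402) = 0.3482.
Step 4 — Bandwidth: Δω = ω₀/Q = 6.031e+04 rad/s; BW = Δω/(2π) = 9598 Hz.

(a) f₀ = 3342 Hz  (b) Q = 0.3482  (c) BW = 9598 Hz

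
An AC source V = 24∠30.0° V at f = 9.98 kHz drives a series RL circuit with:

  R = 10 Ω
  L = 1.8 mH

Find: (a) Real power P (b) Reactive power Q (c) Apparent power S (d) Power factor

Step 1 — Angular frequency: ω = 2π·f = 2π·9980 = 6.271e+04 rad/s.
Step 2 — Component impedances:
  R: Z = R = 10 Ω
  L: Z = jωL = j·6.271e+04·0.0018 = 0 + j112.9 Ω
Step 3 — Series combination: Z_total = R + L = 10 + j112.9 Ω = 113.3∠84.9° Ω.
Step 4 — Source phasor: V = 24∠30.0° V = 20.78 + j12 V.
Step 5 — Current: I = V / Z = 0.1217 - j0.1734 A = 0.2118∠-54.9° A.
Step 6 — Complex power: S = V·I* = 0.4486 + j5.063 VA.
Step 7 — Real power: P = Re(S) = 0.4486 W.
Step 8 — Reactive power: Q = Im(S) = 5.063 VAR.
Step 9 — Apparent power: |S| = 5.083 VA.
Step 10 — Power factor: PF = P/|S| = 0.08825 (lagging).

(a) P = 0.4486 W  (b) Q = 5.063 VAR  (c) S = 5.083 VA  (d) PF = 0.08825 (lagging)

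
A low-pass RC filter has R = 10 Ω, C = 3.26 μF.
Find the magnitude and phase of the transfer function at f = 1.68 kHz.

Step 1 — Angular frequency: ω = 2π·1680 = 1.056e+04 rad/s.
Step 2 — Transfer function: H(jω) = 1/(1 + jωRC).
Step 3 — Denominator: 1 + jωRC = 1 + j·1.056e+04·10·3.26e-06 = 1 + j0.3441.
Step 4 — H = 0.8941 - j0.3077.
Step 5 — Magnitude: |H| = 0.9456 (-0.5 dB); phase: φ = -19.0°.

|H| = 0.9456 (-0.5 dB), φ = -19.0°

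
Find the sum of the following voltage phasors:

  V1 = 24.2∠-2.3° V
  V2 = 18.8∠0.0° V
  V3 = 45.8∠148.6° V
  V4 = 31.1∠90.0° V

Step 1 — Convert each phasor to rectangular form:
  V1 = 24.2·(cos(-2.3°) + j·sin(-2.3°)) = 24.18 - j0.9712 V
  V2 = 18.8·(cos(0.0°) + j·sin(0.0°)) = 18.8 V
  V3 = 45.8·(cos(148.6°) + j·sin(148.6°)) = -39.09 + j23.86 V
  V4 = 31.1·(cos(90.0°) + j·sin(90.0°)) = 0 + j31.1 V
Step 2 — Sum components: V_total = 3.888 + j53.99 V.
Step 3 — Convert to polar: |V_total| = 54.13 V, ∠V_total = 85.9°.

V_total = 54.13∠85.9° V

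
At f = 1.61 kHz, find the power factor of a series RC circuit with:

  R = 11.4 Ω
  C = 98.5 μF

Step 1 — Angular frequency: ω = 2π·f = 2π·1610 = 1.012e+04 rad/s.
Step 2 — Component impedances:
  R: Z = R = 11.4 Ω
  C: Z = 1/(jωC) = -j/(ω·C) = 0 - j1.004 Ω
Step 3 — Series combination: Z_total = R + C = 11.4 - j1.004 Ω = 11.44∠-5.0° Ω.
Step 4 — Power factor: PF = cos(φ) = Re(Z)/|Z| = 11.4/11.4441 = 0.9961.
Step 5 — Type: Im(Z) = -1.004 ⇒ leading (phase φ = -5.0°).

PF = 0.9961 (leading, φ = -5.0°)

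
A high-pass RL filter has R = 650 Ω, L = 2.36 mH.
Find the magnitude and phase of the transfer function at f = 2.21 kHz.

Step 1 — Angular frequency: ω = 2π·2210 = 1.389e+04 rad/s.
Step 2 — Transfer function: H(jω) = jωL/(R + jωL).
Step 3 — Numerator jωL = j·32.77; denominator R + jωL = 650 + j32.77.
Step 4 — H = 0.002535 + j0.05029.
Step 5 — Magnitude: |H| = 0.05035 (-26.0 dB); phase: φ = 87.1°.

|H| = 0.05035 (-26.0 dB), φ = 87.1°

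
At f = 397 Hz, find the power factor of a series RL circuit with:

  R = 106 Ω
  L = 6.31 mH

Step 1 — Angular frequency: ω = 2π·f = 2π·397 = 2494 rad/s.
Step 2 — Component impedances:
  R: Z = R = 106 Ω
  L: Z = jωL = j·2494·0.00631 = 0 + j15.74 Ω
Step 3 — Series combination: Z_total = R + L = 106 + j15.74 Ω = 107.2∠8.4° Ω.
Step 4 — Power factor: PF = cos(φ) = Re(Z)/|Z| = 106/107.16 = 0.9892.
Step 5 — Type: Im(Z) = 15.74 ⇒ lagging (phase φ = 8.4°).

PF = 0.9892 (lagging, φ = 8.4°)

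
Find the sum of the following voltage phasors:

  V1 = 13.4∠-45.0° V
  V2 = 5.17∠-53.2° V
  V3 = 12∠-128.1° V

Step 1 — Convert each phasor to rectangular form:
  V1 = 13.4·(cos(-45.0°) + j·sin(-45.0°)) = 9.475 - j9.475 V
  V2 = 5.17·(cos(-53.2°) + j·sin(-53.2°)) = 3.097 - j4.14 V
  V3 = 12·(cos(-128.1°) + j·sin(-128.1°)) = -7.404 - j9.443 V
Step 2 — Sum components: V_total = 5.168 - j23.06 V.
Step 3 — Convert to polar: |V_total| = 23.63 V, ∠V_total = -77.4°.

V_total = 23.63∠-77.4° V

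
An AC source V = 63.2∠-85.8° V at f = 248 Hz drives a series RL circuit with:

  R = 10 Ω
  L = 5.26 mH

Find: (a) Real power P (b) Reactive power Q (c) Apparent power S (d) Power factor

Step 1 — Angular frequency: ω = 2π·f = 2π·248 = 1558 rad/s.
Step 2 — Component impedances:
  R: Z = R = 10 Ω
  L: Z = jωL = j·1558·0.00526 = 0 + j8.196 Ω
Step 3 — Series combination: Z_total = R + L = 10 + j8.196 Ω = 12.93∠39.3° Ω.
Step 4 — Source phasor: V = 63.2∠-85.8° V = 4.629 - j63.03 V.
Step 5 — Current: I = V / Z = -2.813 - j3.997 A = 4.888∠-125.1° A.
Step 6 — Complex power: S = V·I* = 238.9 + j195.8 VA.
Step 7 — Real power: P = Re(S) = 238.9 W.
Step 8 — Reactive power: Q = Im(S) = 195.8 VAR.
Step 9 — Apparent power: |S| = 308.9 VA.
Step 10 — Power factor: PF = P/|S| = 0.7734 (lagging).

(a) P = 238.9 W  (b) Q = 195.8 VAR  (c) S = 308.9 VA  (d) PF = 0.7734 (lagging)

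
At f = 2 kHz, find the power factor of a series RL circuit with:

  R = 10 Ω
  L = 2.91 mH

Step 1 — Angular frequency: ω = 2π·f = 2π·2000 = 1.257e+04 rad/s.
Step 2 — Component impedances:
  R: Z = R = 10 Ω
  L: Z = jωL = j·1.257e+04·0.00291 = 0 + j36.57 Ω
Step 3 — Series combination: Z_total = R + L = 10 + j36.57 Ω = 37.91∠74.7° Ω.
Step 4 — Power factor: PF = cos(φ) = Re(Z)/|Z| = 10/37.91 = 0.2638.
Step 5 — Type: Im(Z) = 36.57 ⇒ lagging (phase φ = 74.7°).

PF = 0.2638 (lagging, φ = 74.7°)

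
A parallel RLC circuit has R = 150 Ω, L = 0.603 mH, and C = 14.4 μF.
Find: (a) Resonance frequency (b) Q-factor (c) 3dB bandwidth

Step 1 — Resonance: ω₀ = 1/√(LC) = 1/√(0.000603·1.44e-05) = 1.073e+04 rad/s.
Step 2 — f₀ = ω₀/(2π) = 1708 Hz.
Step 3 — Parallel Q: Q = R/(ω₀L) = 150/(1.073e+04·0.000603) = 23.18.
Step 4 — Bandwidth: Δω = ω₀/Q = 463 rad/s; BW = Δω/(2π) = 73.68 Hz.

(a) f₀ = 1708 Hz  (b) Q = 23.18  (c) BW = 73.68 Hz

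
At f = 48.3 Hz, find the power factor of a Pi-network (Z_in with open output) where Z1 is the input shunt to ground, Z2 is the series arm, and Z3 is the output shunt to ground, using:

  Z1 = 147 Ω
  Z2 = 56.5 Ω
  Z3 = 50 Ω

Step 1 — Angular frequency: ω = 2π·f = 2π·48.3 = 303.5 rad/s.
Step 2 — Component impedances:
  Z1: Z = R = 147 Ω
  Z2: Z = R = 56.5 Ω
  Z3: Z = R = 50 Ω
Step 3 — With open output, the series arm Z2 and the output shunt Z3 appear in series to ground: Z2 + Z3 = 106.5 Ω.
Step 4 — Parallel with input shunt Z1: Z_in = Z1 || (Z2 + Z3) = 61.76 Ω = 61.76∠0.0° Ω.
Step 5 — Power factor: PF = cos(φ) = Re(Z)/|Z| = 61.76/61.76 = 1.
Step 6 — Type: Im(Z) = 0 ⇒ unity (phase φ = 0.0°).

PF = 1 (unity, φ = 0.0°)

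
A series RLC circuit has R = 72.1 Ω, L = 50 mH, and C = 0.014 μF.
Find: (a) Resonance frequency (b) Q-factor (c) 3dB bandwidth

Step 1 — Resonance: ω₀ = 1/√(LC) = 1/√(0.05·1.4e-08) = 3.78e+04 rad/s.
Step 2 — f₀ = ω₀/(2π) = 6015 Hz.
Step 3 — Series Q: Q = ω₀L/R = 3.78e+04·0.05/72.1 = 26.21.
Step 4 — Bandwidth: Δω = ω₀/Q = 1442 rad/s; BW = Δω/(2π) = 229.5 Hz.

(a) f₀ = 6015 Hz  (b) Q = 26.21  (c) BW = 229.5 Hz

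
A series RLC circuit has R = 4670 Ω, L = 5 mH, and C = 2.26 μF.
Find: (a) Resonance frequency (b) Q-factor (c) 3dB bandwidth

Step 1 — Resonance: ω₀ = 1/√(LC) = 1/√(0.005·2.26e-06) = 9407 rad/s.
Step 2 — f₀ = ω₀/(2π) = 1497 Hz.
Step 3 — Series Q: Q = ω₀L/R = 9407·0.005/4670 = 0.01007.
Step 4 — Bandwidth: Δω = ω₀/Q = 9.34e+05 rad/s; BW = Δω/(2π) = 1.487e+05 Hz.

(a) f₀ = 1497 Hz  (b) Q = 0.01007  (c) BW = 1.487e+05 Hz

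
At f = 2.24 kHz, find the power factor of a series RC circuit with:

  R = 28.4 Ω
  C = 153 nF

Step 1 — Angular frequency: ω = 2π·f = 2π·2240 = 1.407e+04 rad/s.
Step 2 — Component impedances:
  R: Z = R = 28.4 Ω
  C: Z = 1/(jωC) = -j/(ω·C) = 0 - j464.4 Ω
Step 3 — Series combination: Z_total = R + C = 28.4 - j464.4 Ω = 465.3∠-86.5° Ω.
Step 4 — Power factor: PF = cos(φ) = Re(Z)/|Z| = 28.4/465.3 = 0.06104.
Step 5 — Type: Im(Z) = -464.4 ⇒ leading (phase φ = -86.5°).

PF = 0.06104 (leading, φ = -86.5°)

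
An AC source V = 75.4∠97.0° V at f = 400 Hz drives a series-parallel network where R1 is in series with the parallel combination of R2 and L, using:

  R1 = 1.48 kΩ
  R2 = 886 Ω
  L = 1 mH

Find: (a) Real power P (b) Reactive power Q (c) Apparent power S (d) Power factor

Step 1 — Angular frequency: ω = 2π·f = 2π·400 = 2513 rad/s.
Step 2 — Component impedances:
  R1: Z = R = 1480 Ω
  R2: Z = R = 886 Ω
  L: Z = jωL = j·2513·0.001 = 0 + j2.513 Ω
Step 3 — Parallel branch: R2 || L = 1/(1/R2 + 1/L) = 0.007129 + j2.513 Ω.
Step 4 — Series with R1: Z_total = R1 + (R2 || L) = 1480 + j2.513 Ω = 1480∠0.1° Ω.
Step 5 — Source phasor: V = 75.4∠97.0° V = -9.189 + j74.84 V.
Step 6 — Current: I = V / Z = -0.006123 + j0.05058 A = 0.05095∠96.9° A.
Step 7 — Complex power: S = V·I* = 3.841 + j0.006523 VA.
Step 8 — Real power: P = Re(S) = 3.841 W.
Step 9 — Reactive power: Q = Im(S) = 0.006523 VAR.
Step 10 — Apparent power: |S| = 3.841 VA.
Step 11 — Power factor: PF = P/|S| = 1 (lagging).

(a) P = 3.841 W  (b) Q = 0.006523 VAR  (c) S = 3.841 VA  (d) PF = 1 (lagging)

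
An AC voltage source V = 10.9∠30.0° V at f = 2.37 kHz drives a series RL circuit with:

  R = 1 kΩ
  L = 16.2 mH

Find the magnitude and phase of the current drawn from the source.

Step 1 — Angular frequency: ω = 2π·f = 2π·2370 = 1.489e+04 rad/s.
Step 2 — Component impedances:
  R: Z = R = 1000 Ω
  L: Z = jωL = j·1.489e+04·0.0162 = 0 + j241.2 Ω
Step 3 — Series combination: Z_total = R + L = 1000 + j241.2 Ω = 1029∠13.6° Ω.
Step 4 — Source phasor: V = 10.9∠30.0° V = 9.44 + j5.45 V.
Step 5 — Ohm's law: I = V / Z_total = (9.44 + j5.45) / (1000 + j241.2) = 0.01016 + j0.002998 A.
Step 6 — Convert to polar: |I| = 0.0106 A, ∠I = 16.4°.

I = 0.0106∠16.4° A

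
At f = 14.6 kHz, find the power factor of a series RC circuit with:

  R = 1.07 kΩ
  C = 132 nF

Step 1 — Angular frequency: ω = 2π·f = 2π·1.46e+04 = 9.173e+04 rad/s.
Step 2 — Component impedances:
  R: Z = R = 1070 Ω
  C: Z = 1/(jωC) = -j/(ω·C) = 0 - j82.58 Ω
Step 3 — Series combination: Z_total = R + C = 1070 - j82.58 Ω = 1073∠-4.4° Ω.
Step 4 — Power factor: PF = cos(φ) = Re(Z)/|Z| = 1070/1073.2 = 0.997.
Step 5 — Type: Im(Z) = -82.58 ⇒ leading (phase φ = -4.4°).

PF = 0.997 (leading, φ = -4.4°)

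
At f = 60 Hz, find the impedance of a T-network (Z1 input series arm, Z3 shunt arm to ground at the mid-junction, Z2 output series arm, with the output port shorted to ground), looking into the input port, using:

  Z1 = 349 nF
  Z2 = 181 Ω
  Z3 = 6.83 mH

Step 1 — Angular frequency: ω = 2π·f = 2π·60 = 377 rad/s.
Step 2 — Component impedances:
  Z1: Z = 1/(jωC) = -j/(ω·C) = 0 - j7601 Ω
  Z2: Z = R = 181 Ω
  Z3: Z = jωL = j·377·0.00683 = 0 + j2.575 Ω
Step 3 — With the output port shorted to ground, the output series arm Z2 runs from the junction to ground; the shunt arm Z3 also runs from the junction to ground. They appear in parallel: Z3 || Z2 = 0.03662 + j2.574 Ω.
Step 4 — Series with input arm Z1: Z_in = Z1 + (Z3 || Z2) = 0.03662 - j7598 Ω = 7598∠-90.0° Ω.

Z = 0.03662 - j7598 Ω = 7598∠-90.0° Ω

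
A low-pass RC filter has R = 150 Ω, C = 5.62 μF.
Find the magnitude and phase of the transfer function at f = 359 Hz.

Step 1 — Angular frequency: ω = 2π·359 = 2256 rad/s.
Step 2 — Transfer function: H(jω) = 1/(1 + jωRC).
Step 3 — Denominator: 1 + jωRC = 1 + j·2256·150·5.62e-06 = 1 + j1.902.
Step 4 — H = 0.2166 - j0.412.
Step 5 — Magnitude: |H| = 0.4655 (-6.6 dB); phase: φ = -62.3°.

|H| = 0.4655 (-6.6 dB), φ = -62.3°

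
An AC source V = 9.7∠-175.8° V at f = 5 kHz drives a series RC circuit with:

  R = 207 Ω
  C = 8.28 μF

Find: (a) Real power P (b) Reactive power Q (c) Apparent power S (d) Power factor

Step 1 — Angular frequency: ω = 2π·f = 2π·5000 = 3.142e+04 rad/s.
Step 2 — Component impedances:
  R: Z = R = 207 Ω
  C: Z = 1/(jωC) = -j/(ω·C) = 0 - j3.844 Ω
Step 3 — Series combination: Z_total = R + C = 207 - j3.844 Ω = 207∠-1.1° Ω.
Step 4 — Source phasor: V = 9.7∠-175.8° V = -9.674 - j0.7104 V.
Step 5 — Current: I = V / Z = -0.04665 - j0.004298 A = 0.04685∠-174.7° A.
Step 6 — Complex power: S = V·I* = 0.4544 - j0.008439 VA.
Step 7 — Real power: P = Re(S) = 0.4544 W.
Step 8 — Reactive power: Q = Im(S) = -0.008439 VAR.
Step 9 — Apparent power: |S| = 0.4545 VA.
Step 10 — Power factor: PF = P/|S| = 0.9998 (leading).

(a) P = 0.4544 W  (b) Q = -0.008439 VAR  (c) S = 0.4545 VA  (d) PF = 0.9998 (leading)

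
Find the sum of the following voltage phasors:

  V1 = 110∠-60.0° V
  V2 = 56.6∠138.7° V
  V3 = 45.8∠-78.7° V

Step 1 — Convert each phasor to rectangular form:
  V1 = 110·(cos(-60.0°) + j·sin(-60.0°)) = 55 - j95.26 V
  V2 = 56.6·(cos(138.7°) + j·sin(138.7°)) = -42.52 + j37.36 V
  V3 = 45.8·(cos(-78.7°) + j·sin(-78.7°)) = 8.974 - j44.91 V
Step 2 — Sum components: V_total = 21.45 - j102.8 V.
Step 3 — Convert to polar: |V_total| = 105 V, ∠V_total = -78.2°.

V_total = 105∠-78.2° V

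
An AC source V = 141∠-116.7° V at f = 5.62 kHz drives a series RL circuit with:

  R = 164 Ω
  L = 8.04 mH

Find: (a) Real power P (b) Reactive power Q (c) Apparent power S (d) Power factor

Step 1 — Angular frequency: ω = 2π·f = 2π·5620 = 3.531e+04 rad/s.
Step 2 — Component impedances:
  R: Z = R = 164 Ω
  L: Z = jωL = j·3.531e+04·0.00804 = 0 + j283.9 Ω
Step 3 — Series combination: Z_total = R + L = 164 + j283.9 Ω = 327.9∠60.0° Ω.
Step 4 — Source phasor: V = 141∠-116.7° V = -63.35 - j126 V.
Step 5 — Current: I = V / Z = -0.4293 - j0.02485 A = 0.4301∠-176.7° A.
Step 6 — Complex power: S = V·I* = 30.33 + j52.51 VA.
Step 7 — Real power: P = Re(S) = 30.33 W.
Step 8 — Reactive power: Q = Im(S) = 52.51 VAR.
Step 9 — Apparent power: |S| = 60.64 VA.
Step 10 — Power factor: PF = P/|S| = 0.5002 (lagging).

(a) P = 30.33 W  (b) Q = 52.51 VAR  (c) S = 60.64 VA  (d) PF = 0.5002 (lagging)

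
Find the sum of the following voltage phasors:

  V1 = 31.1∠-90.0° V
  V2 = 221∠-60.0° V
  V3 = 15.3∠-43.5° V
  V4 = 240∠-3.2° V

Step 1 — Convert each phasor to rectangular form:
  V1 = 31.1·(cos(-90.0°) + j·sin(-90.0°)) = 0 - j31.1 V
  V2 = 221·(cos(-60.0°) + j·sin(-60.0°)) = 110.5 - j191.4 V
  V3 = 15.3·(cos(-43.5°) + j·sin(-43.5°)) = 11.1 - j10.53 V
  V4 = 240·(cos(-3.2°) + j·sin(-3.2°)) = 239.6 - j13.4 V
Step 2 — Sum components: V_total = 361.2 - j246.4 V.
Step 3 — Convert to polar: |V_total| = 437.3 V, ∠V_total = -34.3°.

V_total = 437.3∠-34.3° V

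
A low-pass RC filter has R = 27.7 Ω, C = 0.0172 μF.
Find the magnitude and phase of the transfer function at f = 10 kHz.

Step 1 — Angular frequency: ω = 2π·1e+04 = 6.283e+04 rad/s.
Step 2 — Transfer function: H(jω) = 1/(1 + jωRC).
Step 3 — Denominator: 1 + jωRC = 1 + j·6.283e+04·27.7·1.72e-08 = 1 + j0.02994.
Step 4 — H = 0.9991 - j0.02991.
Step 5 — Magnitude: |H| = 0.9996 (-0.0 dB); phase: φ = -1.7°.

|H| = 0.9996 (-0.0 dB), φ = -1.7°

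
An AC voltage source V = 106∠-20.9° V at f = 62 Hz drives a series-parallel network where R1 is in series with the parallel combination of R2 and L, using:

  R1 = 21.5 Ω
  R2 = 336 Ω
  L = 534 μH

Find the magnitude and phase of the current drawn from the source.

Step 1 — Angular frequency: ω = 2π·f = 2π·62 = 389.6 rad/s.
Step 2 — Component impedances:
  R1: Z = R = 21.5 Ω
  R2: Z = R = 336 Ω
  L: Z = jωL = j·389.6·0.000534 = 0 + j0.208 Ω
Step 3 — Parallel branch: R2 || L = 1/(1/R2 + 1/L) = 0.0001288 + j0.208 Ω.
Step 4 — Series with R1: Z_total = R1 + (R2 || L) = 21.5 + j0.208 Ω = 21.5∠0.6° Ω.
Step 5 — Source phasor: V = 106∠-20.9° V = 99.03 - j37.81 V.
Step 6 — Ohm's law: I = V / Z_total = (99.03 - j37.81) / (21.5 + j0.208) = 4.588 - j1.803 A.
Step 7 — Convert to polar: |I| = 4.93 A, ∠I = -21.5°.

I = 4.93∠-21.5° A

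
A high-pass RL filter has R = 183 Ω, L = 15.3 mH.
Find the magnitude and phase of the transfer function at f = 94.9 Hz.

Step 1 — Angular frequency: ω = 2π·94.9 = 596.3 rad/s.
Step 2 — Transfer function: H(jω) = jωL/(R + jωL).
Step 3 — Numerator jωL = j·9.123; denominator R + jωL = 183 + j9.123.
Step 4 — H = 0.002479 + j0.04973.
Step 5 — Magnitude: |H| = 0.04979 (-26.1 dB); phase: φ = 87.1°.

|H| = 0.04979 (-26.1 dB), φ = 87.1°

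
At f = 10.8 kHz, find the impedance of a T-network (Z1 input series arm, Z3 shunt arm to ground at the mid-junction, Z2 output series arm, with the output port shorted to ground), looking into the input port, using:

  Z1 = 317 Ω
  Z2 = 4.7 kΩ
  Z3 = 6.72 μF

Step 1 — Angular frequency: ω = 2π·f = 2π·1.08e+04 = 6.786e+04 rad/s.
Step 2 — Component impedances:
  Z1: Z = R = 317 Ω
  Z2: Z = R = 4700 Ω
  Z3: Z = 1/(jωC) = -j/(ω·C) = 0 - j2.193 Ω
Step 3 — With the output port shorted to ground, the output series arm Z2 runs from the junction to ground; the shunt arm Z3 also runs from the junction to ground. They appear in parallel: Z3 || Z2 = 0.001023 - j2.193 Ω.
Step 4 — Series with input arm Z1: Z_in = Z1 + (Z3 || Z2) = 317 - j2.193 Ω = 317∠-0.4° Ω.

Z = 317 - j2.193 Ω = 317∠-0.4° Ω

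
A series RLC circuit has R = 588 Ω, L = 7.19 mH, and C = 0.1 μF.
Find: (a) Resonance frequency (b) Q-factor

Step 1 — Resonance condition Im(Z)=0 gives ω₀ = 1/√(LC).
Step 2 — ω₀ = 1/√(0.00719·1e-07) = 3.729e+04 rad/s.
Step 3 — f₀ = ω₀/(2π) = 5935 Hz.
Step 4 — Series Q: Q = ω₀L/R = 3.729e+04·0.00719/588 = 0.456.

(a) f₀ = 5935 Hz  (b) Q = 0.456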